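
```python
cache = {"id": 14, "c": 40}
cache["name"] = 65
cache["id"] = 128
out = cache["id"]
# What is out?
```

Trace:
`cache = {"id": 14, "c": 40}` → cache = {'id': 14, 'c': 40}
`cache["name"] = 65` → cache = {'id': 14, 'c': 40, 'name': 65}
`cache["id"] = 128` → cache = {'id': 128, 'c': 40, 'name': 65}
`out = cache["id"]` → out = 128
So out = 128

Answer: 128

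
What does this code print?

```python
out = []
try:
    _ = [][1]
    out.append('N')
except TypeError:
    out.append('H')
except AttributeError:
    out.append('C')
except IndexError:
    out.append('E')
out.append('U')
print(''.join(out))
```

Execution trace: 'E' (except IndexError) → 'U' (after the try/except). Output: EU

Answer: EU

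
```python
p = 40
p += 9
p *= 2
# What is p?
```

Trace:
`p = 40` → p = 40
`p += 9` → p = 49
`p *= 2` → p = 98
So p = 98

Answer: 98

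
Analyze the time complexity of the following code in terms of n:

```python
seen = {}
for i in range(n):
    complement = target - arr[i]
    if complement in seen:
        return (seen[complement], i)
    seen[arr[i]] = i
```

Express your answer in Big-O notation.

This is Two sum with hash map. Time complexity: O(n).

Answer: O(n)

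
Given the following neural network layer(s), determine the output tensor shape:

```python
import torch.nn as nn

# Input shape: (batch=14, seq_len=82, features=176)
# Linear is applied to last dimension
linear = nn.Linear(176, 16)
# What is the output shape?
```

Input: (14, 82, 176) -> Output: (14, 82, 16)

Answer: (14, 82, 16)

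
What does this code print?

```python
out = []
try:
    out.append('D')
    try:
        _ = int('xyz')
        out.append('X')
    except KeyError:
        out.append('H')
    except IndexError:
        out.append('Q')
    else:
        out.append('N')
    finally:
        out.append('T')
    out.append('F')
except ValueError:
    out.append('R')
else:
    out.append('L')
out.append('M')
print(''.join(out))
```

Execution trace: 'D' (try body) → 'T' (inner finally) → 'R' (except ValueError) → 'M' (after the try/except). Output: DTRM

Answer: DTRM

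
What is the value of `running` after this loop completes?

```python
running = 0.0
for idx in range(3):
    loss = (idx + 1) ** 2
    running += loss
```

Sum of squared losses 1² + 2² + ... + 3²
`running` takes the values: 0.0 → 1.0 → 5.0 → 14.0

Answer: 14.0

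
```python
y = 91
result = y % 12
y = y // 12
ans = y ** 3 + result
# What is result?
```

Trace:
`y = 91` → y = 91
`result = y % 12` → result = 7
`y = y // 12` → y = 7
`ans = y ** 3 + result` → ans = 350
So result = 7

Answer: 7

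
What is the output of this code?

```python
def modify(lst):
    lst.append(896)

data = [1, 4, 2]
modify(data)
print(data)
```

Key concept: function modifies passed list.
Step by step:
`data = [1, 4, 2]` → data = [1, 4, 2]
`modify(data)` → data = [1, 4, 2, 896]
`print(data)` → prints [1, 4, 2, 896]

Answer: [1, 4, 2, 896]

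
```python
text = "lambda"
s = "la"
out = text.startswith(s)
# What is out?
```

Trace:
`text = "lambda"` → text = 'lambda'
`s = "la"` → s = 'la'
`out = text.startswith(s)` → out = True
So out = True

Answer: True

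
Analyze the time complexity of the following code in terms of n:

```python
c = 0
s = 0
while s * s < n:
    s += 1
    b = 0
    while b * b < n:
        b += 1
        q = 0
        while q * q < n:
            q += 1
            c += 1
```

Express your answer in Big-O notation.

Each loop level contributes: √n × √n × √n. Multiplying the contributions gives O(n√n).

Answer: O(n√n)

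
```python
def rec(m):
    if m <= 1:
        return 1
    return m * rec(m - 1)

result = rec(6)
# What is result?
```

rec(6) = 6 * 5 * 4 * 3 * 2 * 1 = 720

Answer: 720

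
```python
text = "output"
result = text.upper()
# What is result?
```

Trace:
`text = "output"` → text = 'output'
`result = text.upper()` → result = 'OUTPUT'
So result = 'OUTPUT'

Answer: 'OUTPUT'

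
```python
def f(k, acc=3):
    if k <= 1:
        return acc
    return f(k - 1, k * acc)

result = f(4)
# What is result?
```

Accumulator trace (n, acc): (4, 3) -> (3, 12) -> (2, 36) -> (1, 72) -> return 72

Answer: 72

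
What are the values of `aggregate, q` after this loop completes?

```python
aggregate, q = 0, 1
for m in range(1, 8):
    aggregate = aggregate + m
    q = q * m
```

Sum and factorial of 1 to 7
`aggregate, q` takes the values: (0, 1) → (1, 1) → (3, 1) → (3, 2) → (6, 2) → (6, 6) → (10, 6) → (10, 24) → (15, 24) → (15, 120) → (21, 120) → (21, 720) → (28, 720) → (28, 5040)

Answer: 28, 5040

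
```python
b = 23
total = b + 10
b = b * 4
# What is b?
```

Trace:
`b = 23` → b = 23
`total = b + 10` → total = 33
`b = b * 4` → b = 92
So b = 92

Answer: 92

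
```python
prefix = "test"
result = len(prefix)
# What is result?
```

Trace:
`prefix = "test"` → prefix = 'test'
`result = len(prefix)` → result = 4
So result = 4

Answer: 4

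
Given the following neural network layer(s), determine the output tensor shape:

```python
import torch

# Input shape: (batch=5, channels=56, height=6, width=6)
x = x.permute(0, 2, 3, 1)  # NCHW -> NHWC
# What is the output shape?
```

Input: (5, 56, 6, 6) -> Output: (5, 6, 6, 56)

Answer: (5, 6, 6, 56)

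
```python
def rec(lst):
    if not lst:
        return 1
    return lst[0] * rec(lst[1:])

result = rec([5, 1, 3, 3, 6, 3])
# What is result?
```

Product over [5, 1, 3, 3, 6, 3] = 5 * 1 * 3 * 3 * 6 * 3 = 810

Answer: 810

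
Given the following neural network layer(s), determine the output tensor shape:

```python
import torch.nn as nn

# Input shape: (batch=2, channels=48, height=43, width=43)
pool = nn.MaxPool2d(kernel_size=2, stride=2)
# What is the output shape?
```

Input: (2, 48, 43, 43) -> Output: (2, 48, 21, 21)

Answer: (2, 48, 21, 21)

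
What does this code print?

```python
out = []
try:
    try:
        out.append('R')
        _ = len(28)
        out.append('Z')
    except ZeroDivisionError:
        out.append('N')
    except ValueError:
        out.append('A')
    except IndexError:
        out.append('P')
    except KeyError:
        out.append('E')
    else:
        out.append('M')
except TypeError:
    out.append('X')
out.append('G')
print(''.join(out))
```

Execution trace: 'R' (try body) → 'X' (outer except TypeError) → 'G' (after the try/except). Output: RXG

Answer: RXG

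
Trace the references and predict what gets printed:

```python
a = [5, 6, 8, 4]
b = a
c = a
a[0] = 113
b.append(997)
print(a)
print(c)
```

Key concept: multiple aliases.
Step by step:
`a = [5, 6, 8, 4]` → a = [5, 6, 8, 4]
`b = a` → b = [5, 6, 8, 4] (same object as a)
`c = a` → c = [5, 6, 8, 4] (same object as a, b)
`a[0] = 113` → a = [113, 6, 8, 4] (same object as b, c); b = [113, 6, 8, 4] (same object as a, c); c = [113, 6, 8, 4] (same object as a, b)
`b.append(997)` → a = [113, 6, 8, 4, 997] (same object as b, c); b = [113, 6, 8, 4, 997] (same object as a, c); c = [113, 6, 8, 4, 997] (same object as a, b)
`print(a)` → prints [113, 6, 8, 4, 997]
`print(c)` → prints [113, 6, 8, 4, 997]

Answer:
[113, 6, 8, 4, 997]
[113, 6, 8, 4, 997]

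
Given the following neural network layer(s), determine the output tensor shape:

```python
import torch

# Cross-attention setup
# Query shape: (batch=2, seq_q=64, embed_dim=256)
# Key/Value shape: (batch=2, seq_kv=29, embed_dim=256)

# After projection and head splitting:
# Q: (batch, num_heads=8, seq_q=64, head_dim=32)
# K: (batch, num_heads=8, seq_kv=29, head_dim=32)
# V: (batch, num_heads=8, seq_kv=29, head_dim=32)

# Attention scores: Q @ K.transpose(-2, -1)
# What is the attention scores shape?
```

Input: (2, 64, 256) -> Output: (2, 8, 64, 29)

Answer: (2, 8, 64, 29)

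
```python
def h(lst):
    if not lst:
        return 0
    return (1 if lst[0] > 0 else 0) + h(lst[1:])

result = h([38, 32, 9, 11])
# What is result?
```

Count of positive elements in [38, 32, 9, 11] = 4

Answer: 4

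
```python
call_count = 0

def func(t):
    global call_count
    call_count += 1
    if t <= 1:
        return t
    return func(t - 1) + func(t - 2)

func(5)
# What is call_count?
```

Calls(t) = 1 + Calls(t-1) + Calls(t-2); Calls(0)=Calls(1)=1. For t=5 this gives 15.

Answer: 15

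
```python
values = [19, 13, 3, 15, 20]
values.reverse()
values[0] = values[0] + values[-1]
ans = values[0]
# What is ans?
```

Trace:
`values = [19, 13, 3, 15, 20]` → values = [19, 13, 3, 15, 20]
`values.reverse()` → values = [20, 15, 3, 13, 19]
`values[0] = values[0] + values[-1]` → values = [39, 15, 3, 13, 19]
`ans = values[0]` → ans = 39
So ans = 39

Answer: 39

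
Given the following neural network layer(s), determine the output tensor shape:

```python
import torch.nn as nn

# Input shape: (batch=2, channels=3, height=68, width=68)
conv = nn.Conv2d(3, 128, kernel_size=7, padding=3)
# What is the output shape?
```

Input: (2, 3, 68, 68) -> Output: (2, 128, 68, 68)

Answer: (2, 128, 68, 68)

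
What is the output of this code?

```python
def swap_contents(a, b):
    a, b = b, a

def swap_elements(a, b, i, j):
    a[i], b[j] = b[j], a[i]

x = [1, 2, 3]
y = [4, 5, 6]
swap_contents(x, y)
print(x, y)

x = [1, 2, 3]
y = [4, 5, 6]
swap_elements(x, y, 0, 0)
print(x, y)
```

Key concept: parameter rebinding vs mutation.
Step by step:
`x = [1, 2, 3]` → x = [1, 2, 3]
`y = [4, 5, 6]` → y = [4, 5, 6]
`swap_contents(x, y)` → no visible change to tracked variables
`print(x, y)` → prints [1, 2, 3] [4, 5, 6]
`x = [1, 2, 3]` → x = [1, 2, 3]
`y = [4, 5, 6]` → y = [4, 5, 6]
`swap_elements(x, y, 0, 0)` → x = [4, 2, 3]; y = [1, 5, 6]
`print(x, y)` → prints [4, 2, 3] [1, 5, 6]

Answer:
[1, 2, 3] [4, 5, 6]
[4, 2, 3] [1, 5, 6]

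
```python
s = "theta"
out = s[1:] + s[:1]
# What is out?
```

Trace:
`s = "theta"` → s = 'theta'
`out = s[1:] + s[:1]` → out = 'hetat'
So out = 'hetat'

Answer: 'hetat'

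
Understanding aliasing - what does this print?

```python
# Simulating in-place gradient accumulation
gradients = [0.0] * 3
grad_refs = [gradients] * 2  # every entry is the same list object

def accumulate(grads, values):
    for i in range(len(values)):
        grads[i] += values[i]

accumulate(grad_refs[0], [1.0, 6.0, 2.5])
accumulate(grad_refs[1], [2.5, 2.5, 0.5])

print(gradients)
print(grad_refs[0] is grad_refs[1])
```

Key concept: gradient accumulation aliasing.
Step by step:
`gradients = [0.0] * 3` → gradients = [0.0, 0.0, 0.0]
`grad_refs = [gradients] * 2` → grad_refs = [[0.0, 0.0, 0.0], [0.0, 0.0, 0.0]]
`accumulate(grad_refs[0], [1.0, 6.0, 2.5])` → gradients = [1.0, 6.0, 2.5]; grad_refs = [[1.0, 6.0, 2.5], [1.0, 6.0, 2.5]]
`accumulate(grad_refs[1], [2.5, 2.5, 0.5])` → gradients = [3.5, 8.5, 3.0]; grad_refs = [[3.5, 8.5, 3.0], [3.5, 8.5, 3.0]]
`print(gradients)` → prints [3.5, 8.5, 3.0]
`print(grad_refs[0] is grad_refs[1])` → prints True

Answer:
[3.5, 8.5, 3.0]
True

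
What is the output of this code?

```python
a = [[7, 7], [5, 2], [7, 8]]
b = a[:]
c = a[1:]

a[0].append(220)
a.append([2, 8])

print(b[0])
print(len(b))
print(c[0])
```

Key concept: slice with nested mutation.
Step by step:
`a = [[7, 7], [5, 2], [7, 8]]` → a = [[7, 7], [5, 2], [7, 8]]
`b = a[:]` → b = [[7, 7], [5, 2], [7, 8]]
`c = a[1:]` → c = [[5, 2], [7, 8]]
`a[0].append(220)` → a = [[7, 7, 220], [5, 2], [7, 8]]; b = [[7, 7, 220], [5, 2], [7, 8]]
`a.append([2, 8])` → a = [[7, 7, 220], [5, 2], [7, 8], [2, 8]]
`print(b[0])` → prints [7, 7, 220]
`print(len(b))` → prints 3
`print(c[0])` → prints [5, 2]

Answer:
[7, 7, 220]
3
[5, 2]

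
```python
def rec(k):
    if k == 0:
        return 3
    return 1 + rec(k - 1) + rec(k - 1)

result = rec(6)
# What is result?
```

rec(k) = 1 + 2·rec(k-1), rec(0)=3. Closed form: (3+1)·2^6 - 1 = 255.

Answer: 255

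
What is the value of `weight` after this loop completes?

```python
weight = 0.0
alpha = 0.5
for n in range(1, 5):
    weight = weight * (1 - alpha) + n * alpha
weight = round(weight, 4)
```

Moving average with lr=0.5
`weight` takes the values: 0.0 → 0.5 → 1.25 → 2.125 → 3.0625

Answer: 3.0625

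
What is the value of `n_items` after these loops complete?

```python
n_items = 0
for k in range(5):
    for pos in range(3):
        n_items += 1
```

5 * 3 = 15
`n_items` takes the values: 0 → 1 → 2 → 3 → 4 → 5 → 6 → 7 → 8 → 9 → 10 → 11 → 12 → 13 → 14 → 15

Answer: 15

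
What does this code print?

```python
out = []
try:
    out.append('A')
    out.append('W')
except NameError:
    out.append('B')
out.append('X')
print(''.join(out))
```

Execution trace: 'A' (try body) → 'W' (try body, no exception) → 'X' (after the try/except). Output: AWX

Answer: AWX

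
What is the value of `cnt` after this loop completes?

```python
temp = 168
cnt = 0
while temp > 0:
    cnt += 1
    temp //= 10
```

Count digits by repeated division by 10
`cnt` takes the values: 0 → 1 → 2 → 3

Answer: 3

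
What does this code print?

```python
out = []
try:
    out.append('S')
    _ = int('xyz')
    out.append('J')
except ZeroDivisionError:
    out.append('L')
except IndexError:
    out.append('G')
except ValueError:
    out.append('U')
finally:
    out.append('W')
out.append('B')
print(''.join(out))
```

Execution trace: 'S' (try body) → 'U' (except ValueError) → 'W' (finally) → 'B' (after the try/except). Output: SUWB

Answer: SUWB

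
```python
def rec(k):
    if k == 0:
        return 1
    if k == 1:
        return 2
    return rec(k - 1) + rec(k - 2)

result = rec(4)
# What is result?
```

Build up from base cases: rec(0)=1, rec(1)=2, rec(2)=3, rec(3)=5, rec(4)=8

Answer: 8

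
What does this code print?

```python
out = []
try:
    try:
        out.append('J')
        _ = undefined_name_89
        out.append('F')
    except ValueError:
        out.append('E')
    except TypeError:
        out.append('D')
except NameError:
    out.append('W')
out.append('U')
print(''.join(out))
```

Execution trace: 'J' (try body) → 'W' (outer except NameError) → 'U' (after the try/except). Output: JWU

Answer: JWU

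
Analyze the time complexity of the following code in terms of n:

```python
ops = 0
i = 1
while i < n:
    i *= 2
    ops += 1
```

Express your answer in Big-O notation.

Each loop level contributes: log n. Multiplying the contributions gives O(log n).

Answer: O(log n)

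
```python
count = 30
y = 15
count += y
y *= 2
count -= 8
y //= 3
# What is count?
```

Trace:
`count = 30` → count = 30
`y = 15` → y = 15
`count += y` → count = 45
`y *= 2` → y = 30
`count -= 8` → count = 37
`y //= 3` → y = 10
So count = 37

Answer: 37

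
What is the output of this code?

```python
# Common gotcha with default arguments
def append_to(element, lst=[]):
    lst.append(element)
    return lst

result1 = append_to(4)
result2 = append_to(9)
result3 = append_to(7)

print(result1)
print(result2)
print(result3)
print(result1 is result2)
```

Key concept: mutable default argument gotcha.
Step by step:
`result1 = append_to(4)` → result1 = [4]
`result2 = append_to(9)` → result1 = [4, 9] (same object as result2); result2 = [4, 9] (same object as result1)
`result3 = append_to(7)` → result1 = [4, 9, 7] (same object as result2, result3); result2 = [4, 9, 7] (same object as result1, result3); result3 = [4, 9, 7] (same object as result1, result2)
`print(result1)` → prints [4, 9, 7]
`print(result2)` → prints [4, 9, 7]
`print(result3)` → prints [4, 9, 7]
`print(result1 is result2)` → prints True

Answer:
[4, 9, 7]
[4, 9, 7]
[4, 9, 7]
True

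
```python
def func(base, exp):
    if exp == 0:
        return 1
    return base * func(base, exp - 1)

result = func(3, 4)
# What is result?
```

func(3, 4) = 3 * 3 * 3 * 3 = 81

Answer: 81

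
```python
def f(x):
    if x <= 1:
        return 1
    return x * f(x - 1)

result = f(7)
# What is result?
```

f(7) = 7 * 6 * 5 * 4 * 3 * 2 * 1 = 5040

Answer: 5040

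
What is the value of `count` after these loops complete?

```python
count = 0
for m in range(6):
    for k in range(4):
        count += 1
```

6 * 4 = 24
`count` takes the values: 0 → 1 → 2 → 3 → 4 → 5 → 6 → 7 → 8 → 9 → 10 → 11 → 12 → 13 → 14 → 15 → 16 → 17 → 18 → 19 → 20 → 21 → 22 → 23 → 24

Answer: 24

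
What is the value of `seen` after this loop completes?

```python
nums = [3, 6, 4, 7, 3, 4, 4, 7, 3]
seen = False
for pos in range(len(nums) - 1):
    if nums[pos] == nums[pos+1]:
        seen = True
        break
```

Check consecutive duplicates in [3, 6, 4, 7, 3, 4, 4, 7, 3]
`seen` takes the values: False → True

Answer: True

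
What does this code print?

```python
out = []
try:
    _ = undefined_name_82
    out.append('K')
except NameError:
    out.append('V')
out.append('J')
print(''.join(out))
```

Execution trace: 'V' (except NameError) → 'J' (after the try/except). Output: VJ

Answer: VJ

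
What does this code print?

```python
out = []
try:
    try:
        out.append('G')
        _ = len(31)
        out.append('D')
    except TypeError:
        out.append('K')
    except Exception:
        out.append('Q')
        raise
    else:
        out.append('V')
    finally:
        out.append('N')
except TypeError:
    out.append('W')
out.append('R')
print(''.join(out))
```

Execution trace: 'G' (try body) → 'K' (except TypeError) → 'N' (finally) → 'R' (after the try/except). Output: GKNR

Answer: GKNR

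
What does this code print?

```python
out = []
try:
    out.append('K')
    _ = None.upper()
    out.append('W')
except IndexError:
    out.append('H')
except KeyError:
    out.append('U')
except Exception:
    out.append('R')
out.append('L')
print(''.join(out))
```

Execution trace: 'K' (try body) → 'R' (except Exception) → 'L' (after the try/except). Output: KRL

Answer: KRL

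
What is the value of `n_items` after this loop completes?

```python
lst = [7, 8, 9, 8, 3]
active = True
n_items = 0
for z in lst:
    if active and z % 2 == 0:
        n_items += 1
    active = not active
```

Count even values at even positions
`n_items` takes the values: 0

Answer: 0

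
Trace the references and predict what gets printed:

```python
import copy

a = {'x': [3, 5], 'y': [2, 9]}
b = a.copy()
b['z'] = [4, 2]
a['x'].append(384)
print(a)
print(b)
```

Key concept: shallow copy of dict with mutable values.
Step by step:
`a = {'x': [3, 5], 'y': [2, 9]}` → a = {'x': [3, 5], 'y': [2, 9]}
`b = a.copy()` → b = {'x': [3, 5], 'y': [2, 9]}
`b['z'] = [4, 2]` → b = {'x': [3, 5], 'y': [2, 9], 'z': [4, 2]}
`a['x'].append(384)` → a = {'x': [3, 5, 384], 'y': [2, 9]}; b = {'x': [3, 5, 384], 'y': [2, 9], 'z': [4, 2]}
`print(a)` → prints {'x': [3, 5, 384], 'y': [2, 9]}
`print(b)` → prints {'x': [3, 5, 384], 'y': [2, 9], 'z': [4, 2]}

Answer:
{'x': [3, 5, 384], 'y': [2, 9]}
{'x': [3, 5, 384], 'y': [2, 9], 'z': [4, 2]}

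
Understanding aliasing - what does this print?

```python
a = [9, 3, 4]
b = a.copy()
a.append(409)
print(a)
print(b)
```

Key concept: list.copy() creates independent copy.
Step by step:
`a = [9, 3, 4]` → a = [9, 3, 4]
`b = a.copy()` → b = [9, 3, 4]
`a.append(409)` → a = [9, 3, 4, 409]
`print(a)` → prints [9, 3, 4, 409]
`print(b)` → prints [9, 3, 4]

Answer:
[9, 3, 4, 409]
[9, 3, 4]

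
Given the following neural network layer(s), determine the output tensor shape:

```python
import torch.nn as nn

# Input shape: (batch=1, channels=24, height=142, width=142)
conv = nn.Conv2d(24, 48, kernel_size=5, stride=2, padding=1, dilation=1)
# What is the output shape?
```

Input: (1, 24, 142, 142) -> Output: (1, 48, 70, 70)

Answer: (1, 48, 70, 70)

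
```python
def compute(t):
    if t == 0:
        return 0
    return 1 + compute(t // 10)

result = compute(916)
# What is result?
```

Count of digits of 916: 3

Answer: 3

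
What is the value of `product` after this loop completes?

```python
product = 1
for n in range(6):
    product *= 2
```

2^6 = 64
`product` takes the values: 1 → 2 → 4 → 8 → 16 → 32 → 64

Answer: 64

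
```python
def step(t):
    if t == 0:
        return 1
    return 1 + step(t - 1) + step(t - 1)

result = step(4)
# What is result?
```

step(t) = 1 + 2·step(t-1), step(0)=1. Closed form: (1+1)·2^4 - 1 = 31.

Answer: 31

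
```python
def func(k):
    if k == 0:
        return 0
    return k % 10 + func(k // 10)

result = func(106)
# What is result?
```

Sum of digits of 106: 6 + 0 + 1 = 7

Answer: 7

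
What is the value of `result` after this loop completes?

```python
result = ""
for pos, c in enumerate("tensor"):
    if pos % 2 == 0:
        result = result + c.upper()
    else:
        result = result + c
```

Uppercase even positions in 'tensor'
`result` takes the values: "" → "T" → "Te" → "TeN" → "TeNs" → "TeNsO" → "TeNsOr"

Answer: "TeNsOr"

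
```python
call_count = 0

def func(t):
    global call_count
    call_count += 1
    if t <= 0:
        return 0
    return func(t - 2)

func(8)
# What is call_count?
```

Linear recursion stepping by 2: 5 calls from t=8 down to ≤0.

Answer: 5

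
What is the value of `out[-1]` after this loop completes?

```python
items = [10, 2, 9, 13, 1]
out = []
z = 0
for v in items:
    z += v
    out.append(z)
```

Cumulative sum ends at 35
`out` takes the values: [] → [10] → [10, 12] → [10, 12, 21] → [10, 12, 21, 34] → [10, 12, 21, 34, 35]
So `out[-1]` = 35

Answer: 35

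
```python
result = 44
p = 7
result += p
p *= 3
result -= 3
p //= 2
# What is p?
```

Trace:
`result = 44` → result = 44
`p = 7` → p = 7
`result += p` → result = 51
`p *= 3` → p = 21
`result -= 3` → result = 48
`p //= 2` → p = 10
So p = 10

Answer: 10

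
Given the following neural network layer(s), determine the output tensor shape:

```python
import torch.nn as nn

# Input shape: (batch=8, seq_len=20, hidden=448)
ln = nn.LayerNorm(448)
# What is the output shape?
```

Input: (8, 20, 448) -> Output: (8, 20, 448)

Answer: (8, 20, 448)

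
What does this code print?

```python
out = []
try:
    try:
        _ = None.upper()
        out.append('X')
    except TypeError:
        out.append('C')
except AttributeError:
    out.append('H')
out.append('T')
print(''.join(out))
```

Execution trace: 'H' (outer except AttributeError) → 'T' (after the try/except). Output: HT

Answer: HT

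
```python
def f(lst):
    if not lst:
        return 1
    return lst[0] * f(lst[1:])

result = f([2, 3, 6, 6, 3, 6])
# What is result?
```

Product over [2, 3, 6, 6, 3, 6] = 2 * 3 * 6 * 6 * 3 * 6 = 3888

Answer: 3888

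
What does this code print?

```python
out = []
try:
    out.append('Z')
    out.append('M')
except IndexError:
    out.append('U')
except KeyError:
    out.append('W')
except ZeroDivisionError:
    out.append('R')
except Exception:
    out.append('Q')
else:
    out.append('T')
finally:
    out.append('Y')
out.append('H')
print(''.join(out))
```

Execution trace: 'Z' (try body) → 'M' (try body, no exception) → 'T' (else) → 'Y' (finally) → 'H' (after the try/except). Output: ZMTYH

Answer: ZMTYH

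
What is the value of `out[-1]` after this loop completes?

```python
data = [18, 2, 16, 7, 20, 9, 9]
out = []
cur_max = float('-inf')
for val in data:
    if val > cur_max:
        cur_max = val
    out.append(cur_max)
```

Running max ends at 20
`out` takes the values: [] → [18] → [18, 18] → [18, 18, 18] → [18, 18, 18, 18] → [18, 18, 18, 18, 20] → [18, 18, 18, 18, 20, 20] → [18, 18, 18, 18, 20, 20, 20]
So `out[-1]` = 20

Answer: 20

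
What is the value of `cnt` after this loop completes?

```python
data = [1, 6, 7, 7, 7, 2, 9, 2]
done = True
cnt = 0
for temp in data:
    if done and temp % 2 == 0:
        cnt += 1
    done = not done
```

Count even values at even positions
`cnt` takes the values: 0

Answer: 0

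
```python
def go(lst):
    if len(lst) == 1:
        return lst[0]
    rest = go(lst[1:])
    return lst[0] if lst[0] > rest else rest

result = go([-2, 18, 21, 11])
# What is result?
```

Recursive max over [-2, 18, 21, 11] = 21

Answer: 21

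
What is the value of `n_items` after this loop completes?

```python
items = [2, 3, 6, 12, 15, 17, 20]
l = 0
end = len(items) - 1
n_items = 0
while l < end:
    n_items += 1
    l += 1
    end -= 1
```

Iterations until pointers meet (list length 7)
`n_items` takes the values: 0 → 1 → 2 → 3

Answer: 3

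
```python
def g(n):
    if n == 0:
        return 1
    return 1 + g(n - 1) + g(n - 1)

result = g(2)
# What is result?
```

g(n) = 1 + 2·g(n-1), g(0)=1. Closed form: (1+1)·2^2 - 1 = 7.

Answer: 7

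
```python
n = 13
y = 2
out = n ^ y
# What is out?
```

Trace:
`n = 13` → n = 13
`y = 2` → y = 2
`out = n ^ y` → out = 15
So out = 15

Answer: 15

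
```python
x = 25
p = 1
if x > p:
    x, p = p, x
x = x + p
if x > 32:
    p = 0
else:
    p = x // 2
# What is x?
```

Trace:
`x = 25` → x = 25
`p = 1` → p = 1
`if x > p: ...` → x > p is True → x = 1; p = 25
`x = x + p` → x = 26
`if x > 32: ...` → x > 32 is False, take else branch → p = 13
So x = 26

Answer: 26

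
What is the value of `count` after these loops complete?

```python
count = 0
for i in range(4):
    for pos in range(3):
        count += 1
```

4 * 3 = 12
`count` takes the values: 0 → 1 → 2 → 3 → 4 → 5 → 6 → 7 → 8 → 9 → 10 → 11 → 12

Answer: 12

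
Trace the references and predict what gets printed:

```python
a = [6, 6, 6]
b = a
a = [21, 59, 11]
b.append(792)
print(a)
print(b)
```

Key concept: rebinding vs mutation: a is rebound to a new list, b still points at the original.
Step by step:
`a = [6, 6, 6]` → a = [6, 6, 6]
`b = a` → b = [6, 6, 6] (same object as a)
`a = [21, 59, 11]` → a = [21, 59, 11]
`b.append(792)` → b = [6, 6, 6, 792]
`print(a)` → prints [21, 59, 11]
`print(b)` → prints [6, 6, 6, 792]

Answer:
[21, 59, 11]
[6, 6, 6, 792]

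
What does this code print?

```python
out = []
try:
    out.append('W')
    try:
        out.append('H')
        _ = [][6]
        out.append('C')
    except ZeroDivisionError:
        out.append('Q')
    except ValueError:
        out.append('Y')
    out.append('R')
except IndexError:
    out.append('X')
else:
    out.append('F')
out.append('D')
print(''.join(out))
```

Execution trace: 'W' (try body) → 'H' (inner try body) → 'X' (except IndexError) → 'D' (after the try/except). Output: WHXD

Answer: WHXD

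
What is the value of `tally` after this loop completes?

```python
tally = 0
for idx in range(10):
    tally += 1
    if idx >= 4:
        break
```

Loop breaks when idx reaches 4, tally is 5
`tally` takes the values: 0 → 1 → 2 → 3 → 4 → 5

Answer: 5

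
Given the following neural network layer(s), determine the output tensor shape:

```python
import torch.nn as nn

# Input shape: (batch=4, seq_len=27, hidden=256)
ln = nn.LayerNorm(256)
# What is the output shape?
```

Input: (4, 27, 256) -> Output: (4, 27, 256)

Answer: (4, 27, 256)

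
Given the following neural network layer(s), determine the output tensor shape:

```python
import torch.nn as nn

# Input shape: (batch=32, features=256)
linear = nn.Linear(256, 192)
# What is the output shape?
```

Input: (32, 256) -> Output: (32, 192)

Answer: (32, 192)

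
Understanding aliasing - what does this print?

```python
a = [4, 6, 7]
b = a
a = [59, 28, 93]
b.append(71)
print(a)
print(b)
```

Key concept: rebinding vs mutation: a is rebound to a new list, b still points at the original.
Step by step:
`a = [4, 6, 7]` → a = [4, 6, 7]
`b = a` → b = [4, 6, 7] (same object as a)
`a = [59, 28, 93]` → a = [59, 28, 93]
`b.append(71)` → b = [4, 6, 7, 71]
`print(a)` → prints [59, 28, 93]
`print(b)` → prints [4, 6, 7, 71]

Answer:
[59, 28, 93]
[4, 6, 7, 71]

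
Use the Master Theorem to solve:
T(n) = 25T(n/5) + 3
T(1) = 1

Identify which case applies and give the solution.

a=25, b=5, f(n)=3. log_5(25) = 2. Since c=0 < 2, Case 1 applies: T(n) = Θ(n^log_b(a)) = O(n^2).

Answer: O(n^2) - Case 1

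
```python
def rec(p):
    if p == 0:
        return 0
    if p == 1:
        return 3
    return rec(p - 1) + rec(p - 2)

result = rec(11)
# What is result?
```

Build up from base cases: rec(0)=0, rec(1)=3, rec(2)=3, rec(3)=6, rec(4)=9, rec(5)=15, rec(6)=24, ..., rec(11)=267

Answer: 267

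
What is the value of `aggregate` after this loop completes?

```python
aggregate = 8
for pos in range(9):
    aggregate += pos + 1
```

Start at 8, add 1 to 9 = 53
`aggregate` takes the values: 8 → 9 → 11 → 14 → 18 → 23 → 29 → 36 → 44 → 53

Answer: 53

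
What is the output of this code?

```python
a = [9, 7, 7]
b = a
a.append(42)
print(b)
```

Key concept: basic list aliasing.
Step by step:
`a = [9, 7, 7]` → a = [9, 7, 7]
`b = a` → b = [9, 7, 7] (same object as a)
`a.append(42)` → a = [9, 7, 7, 42] (same object as b); b = [9, 7, 7, 42] (same object as a)
`print(b)` → prints [9, 7, 7, 42]

Answer: [9, 7, 7, 42]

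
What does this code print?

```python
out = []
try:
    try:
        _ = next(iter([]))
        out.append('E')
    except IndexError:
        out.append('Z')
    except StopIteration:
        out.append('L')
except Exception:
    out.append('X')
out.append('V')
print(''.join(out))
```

Execution trace: 'L' (inner except StopIteration) → 'V' (after the try/except). Output: LV

Answer: LV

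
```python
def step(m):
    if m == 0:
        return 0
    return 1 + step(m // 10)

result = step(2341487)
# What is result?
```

Count of digits of 2341487: 7

Answer: 7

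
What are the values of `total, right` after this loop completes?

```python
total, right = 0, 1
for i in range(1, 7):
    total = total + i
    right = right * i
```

Sum and factorial of 1 to 6
`total, right` takes the values: (0, 1) → (1, 1) → (3, 1) → (3, 2) → (6, 2) → (6, 6) → (10, 6) → (10, 24) → (15, 24) → (15, 120) → (21, 120) → (21, 720)

Answer: 21, 720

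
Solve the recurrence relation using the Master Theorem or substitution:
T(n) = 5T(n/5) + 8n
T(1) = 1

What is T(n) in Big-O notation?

By Master Theorem: a=5, b=5, f(n)=8n. Since log_5(5) = 1 and f(n) = Θ(n^1), Case 2 applies. T(n) = O(n log n).

Answer: O(n log n)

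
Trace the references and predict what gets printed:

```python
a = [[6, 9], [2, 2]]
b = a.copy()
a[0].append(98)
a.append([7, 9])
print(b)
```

Key concept: shallow copy with nested lists.
Step by step:
`a = [[6, 9], [2, 2]]` → a = [[6, 9], [2, 2]]
`b = a.copy()` → b = [[6, 9], [2, 2]]
`a[0].append(98)` → a = [[6, 9, 98], [2, 2]]; b = [[6, 9, 98], [2, 2]]
`a.append([7, 9])` → a = [[6, 9, 98], [2, 2], [7, 9]]
`print(b)` → prints [[6, 9, 98], [2, 2]]

Answer: [[6, 9, 98], [2, 2]]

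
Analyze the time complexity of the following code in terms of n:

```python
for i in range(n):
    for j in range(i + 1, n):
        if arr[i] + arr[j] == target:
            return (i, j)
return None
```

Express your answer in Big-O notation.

This is Two sum brute force. Time complexity: O(n²).

Answer: O(n²)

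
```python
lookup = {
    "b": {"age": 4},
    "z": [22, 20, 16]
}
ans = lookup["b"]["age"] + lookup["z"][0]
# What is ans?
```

Trace:
`lookup = { ...` → lookup = {'b': {'age': 4}, 'z': [22, 20, 16]}
`ans = lookup["b"]["age"] + lookup["z"][0]` → ans = 26
So ans = 26

Answer: 26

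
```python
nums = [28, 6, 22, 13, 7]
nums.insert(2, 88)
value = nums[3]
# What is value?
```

Trace:
`nums = [28, 6, 22, 13, 7]` → nums = [28, 6, 22, 13, 7]
`nums.insert(2, 88)` → nums = [28, 6, 88, 22, 13, 7]
`value = nums[3]` → value = 22
So value = 22

Answer: 22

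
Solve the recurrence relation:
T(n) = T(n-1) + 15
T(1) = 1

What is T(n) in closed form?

Unrolling: T(n) = T(1) + 15·(n-1) = 1 + 15(n-1) = 15n - 14.

Answer: T(n) = 15n - 14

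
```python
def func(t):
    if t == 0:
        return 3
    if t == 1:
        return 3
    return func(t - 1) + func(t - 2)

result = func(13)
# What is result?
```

Build up from base cases: func(0)=3, func(1)=3, func(2)=6, func(3)=9, func(4)=15, func(5)=24, func(6)=39, ..., func(13)=1131

Answer: 1131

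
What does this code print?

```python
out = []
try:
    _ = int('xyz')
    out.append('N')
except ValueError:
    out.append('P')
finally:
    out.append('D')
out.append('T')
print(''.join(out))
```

Execution trace: 'P' (except ValueError) → 'D' (finally) → 'T' (after the try/except). Output: PDT

Answer: PDT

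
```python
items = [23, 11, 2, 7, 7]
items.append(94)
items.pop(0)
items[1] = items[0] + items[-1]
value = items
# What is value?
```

Trace:
`items = [23, 11, 2, 7, 7]` → items = [23, 11, 2, 7, 7]
`items.append(94)` → items = [23, 11, 2, 7, 7, 94]
`items.pop(0)` → items = [11, 2, 7, 7, 94]
`items[1] = items[0] + items[-1]` → items = [11, 105, 7, 7, 94]
`value = items` → value = [11, 105, 7, 7, 94]
So value = [11, 105, 7, 7, 94]

Answer: [11, 105, 7, 7, 94]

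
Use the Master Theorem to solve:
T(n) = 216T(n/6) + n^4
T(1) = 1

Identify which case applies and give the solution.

a=216, b=6, f(n)=n^4. log_6(216) = 3. Since c=4 > 3 and the regularity condition holds (216(n/6)^4 = (216/6^4)n^4 with 216/6^4 < 1), Case 3 applies: T(n) = Θ(f(n)) = O(n^4).

Answer: O(n^4) - Case 3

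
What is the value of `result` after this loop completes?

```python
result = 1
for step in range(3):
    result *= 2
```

2^3 = 8
`result` takes the values: 1 → 2 → 4 → 8

Answer: 8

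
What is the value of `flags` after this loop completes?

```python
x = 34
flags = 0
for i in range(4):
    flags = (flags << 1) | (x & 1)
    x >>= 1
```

Reverse lowest 4 bits of 34
`flags` takes the values: 0 → 1 → 2 → 4

Answer: 4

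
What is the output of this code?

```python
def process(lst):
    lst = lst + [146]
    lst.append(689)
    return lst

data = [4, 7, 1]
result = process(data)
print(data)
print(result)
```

Key concept: rebinding parameter vs mutation.
Step by step:
`data = [4, 7, 1]` → data = [4, 7, 1]
`result = process(data)` → result = [4, 7, 1, 146, 689]
`print(data)` → prints [4, 7, 1]
`print(result)` → prints [4, 7, 1, 146, 689]

Answer:
[4, 7, 1]
[4, 7, 1, 146, 689]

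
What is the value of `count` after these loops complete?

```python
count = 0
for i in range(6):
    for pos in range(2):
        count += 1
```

6 * 2 = 12
`count` takes the values: 0 → 1 → 2 → 3 → 4 → 5 → 6 → 7 → 8 → 9 → 10 → 11 → 12

Answer: 12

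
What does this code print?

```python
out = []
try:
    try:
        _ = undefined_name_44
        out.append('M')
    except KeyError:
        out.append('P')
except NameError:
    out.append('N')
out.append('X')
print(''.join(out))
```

Execution trace: 'N' (outer except NameError) → 'X' (after the try/except). Output: NX

Answer: NX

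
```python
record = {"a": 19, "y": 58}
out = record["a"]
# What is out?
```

Trace:
`record = {"a": 19, "y": 58}` → record = {'a': 19, 'y': 58}
`out = record["a"]` → out = 19
So out = 19

Answer: 19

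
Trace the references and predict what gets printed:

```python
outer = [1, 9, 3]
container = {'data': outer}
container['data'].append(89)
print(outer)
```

Key concept: dict holds reference to list.
Step by step:
`outer = [1, 9, 3]` → outer = [1, 9, 3]
`container = {'data': outer}` → container = {'data': [1, 9, 3]}
`container['data'].append(89)` → outer = [1, 9, 3, 89]; container = {'data': [1, 9, 3, 89]}
`print(outer)` → prints [1, 9, 3, 89]

Answer: [1, 9, 3, 89]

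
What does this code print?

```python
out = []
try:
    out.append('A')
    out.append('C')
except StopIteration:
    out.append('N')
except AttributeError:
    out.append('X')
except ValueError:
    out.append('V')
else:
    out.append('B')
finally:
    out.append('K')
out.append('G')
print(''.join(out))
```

Execution trace: 'A' (try body) → 'C' (try body, no exception) → 'B' (else) → 'K' (finally) → 'G' (after the try/except). Output: ACBKG

Answer: ACBKG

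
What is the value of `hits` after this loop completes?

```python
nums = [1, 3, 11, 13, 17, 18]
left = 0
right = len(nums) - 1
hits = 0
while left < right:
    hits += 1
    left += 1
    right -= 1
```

Iterations until pointers meet (list length 6)
`hits` takes the values: 0 → 1 → 2 → 3

Answer: 3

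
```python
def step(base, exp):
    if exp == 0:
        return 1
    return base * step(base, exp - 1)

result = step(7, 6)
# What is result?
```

step(7, 6) = 7 * 7 * 7 * 7 * 7 * 7 = 117649

Answer: 117649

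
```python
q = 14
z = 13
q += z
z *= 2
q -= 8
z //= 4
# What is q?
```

Trace:
`q = 14` → q = 14
`z = 13` → z = 13
`q += z` → q = 27
`z *= 2` → z = 26
`q -= 8` → q = 19
`z //= 4` → z = 6
So q = 19

Answer: 19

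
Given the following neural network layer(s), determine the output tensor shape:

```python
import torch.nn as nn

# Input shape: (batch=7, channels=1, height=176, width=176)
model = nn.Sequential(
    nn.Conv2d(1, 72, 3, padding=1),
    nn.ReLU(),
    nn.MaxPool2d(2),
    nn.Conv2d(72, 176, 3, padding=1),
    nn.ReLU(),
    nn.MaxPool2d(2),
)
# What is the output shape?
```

Input: (7, 1, 176, 176) -> after first Conv2d: (7, 72, 176, 176) -> after first MaxPool2d: (7, 72, 88, 88) -> after second Conv2d: (7, 176, 88, 88) -> Output: (7, 176, 44, 44)

Answer: (7, 176, 44, 44)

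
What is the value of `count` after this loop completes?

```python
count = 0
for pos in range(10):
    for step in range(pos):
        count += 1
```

Triangle number: 0+1+2+...+9
`count` takes the values: 0 → 1 → 2 → 3 → 4 → 5 → 6 → 7 → 8 → 9 → 10 → 11 → 12 → 13 → 14 → 15 → 16 → 17 → 18 → 19 → 20 → 21 → 22 → 23 → 24 → 25 → 26 → 27 → 28 → 29 → … → 41 → 42 → 43 → 44 → 45

Answer: 45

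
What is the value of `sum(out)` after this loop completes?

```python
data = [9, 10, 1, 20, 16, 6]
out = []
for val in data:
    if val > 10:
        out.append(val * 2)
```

Sum of doubled values > 10
`out` takes the values: [] → [40] → [40, 32]
So `sum(out)` = 72

Answer: 72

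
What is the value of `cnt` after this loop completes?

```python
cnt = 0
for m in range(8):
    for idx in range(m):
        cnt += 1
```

Triangle number: 0+1+2+...+7
`cnt` takes the values: 0 → 1 → 2 → 3 → 4 → 5 → 6 → 7 → 8 → 9 → 10 → 11 → 12 → 13 → 14 → 15 → 16 → 17 → 18 → 19 → 20 → 21 → 22 → 23 → 24 → 25 → 26 → 27 → 28

Answer: 28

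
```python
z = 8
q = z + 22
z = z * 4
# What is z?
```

Trace:
`z = 8` → z = 8
`q = z + 22` → q = 30
`z = z * 4` → z = 32
So z = 32

Answer: 32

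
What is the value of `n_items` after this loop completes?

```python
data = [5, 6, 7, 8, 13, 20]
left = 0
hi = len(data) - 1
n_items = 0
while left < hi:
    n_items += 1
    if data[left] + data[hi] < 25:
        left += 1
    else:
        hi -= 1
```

Steps to find pair summing to 25
`n_items` takes the values: 0 → 1 → 2 → 3 → 4 → 5

Answer: 5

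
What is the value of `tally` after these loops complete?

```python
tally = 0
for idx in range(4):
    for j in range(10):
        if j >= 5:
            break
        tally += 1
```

Inner breaks at 5, outer runs 4 times
`tally` takes the values: 0 → 1 → 2 → 3 → 4 → 5 → 6 → 7 → 8 → 9 → 10 → 11 → 12 → 13 → 14 → 15 → 16 → 17 → 18 → 19 → 20

Answer: 20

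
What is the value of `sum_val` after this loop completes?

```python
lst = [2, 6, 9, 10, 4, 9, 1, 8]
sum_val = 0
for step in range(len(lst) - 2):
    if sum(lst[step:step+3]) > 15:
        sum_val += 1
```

Count windows with sum > 15
`sum_val` takes the values: 0 → 1 → 2 → 3 → 4 → 5

Answer: 5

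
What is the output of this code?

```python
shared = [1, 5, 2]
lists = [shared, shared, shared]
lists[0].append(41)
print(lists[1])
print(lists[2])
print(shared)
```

Key concept: list of same reference.
Step by step:
`shared = [1, 5, 2]` → shared = [1, 5, 2]
`lists = [shared, shared, shared]` → lists = [[1, 5, 2], [1, 5, 2], [1, 5, 2]]
`lists[0].append(41)` → shared = [1, 5, 2, 41]; lists = [[1, 5, 2, 41], [1, 5, 2, 41], [1, 5, 2, 41]]
`print(lists[1])` → prints [1, 5, 2, 41]
`print(lists[2])` → prints [1, 5, 2, 41]
`print(shared)` → prints [1, 5, 2, 41]

Answer:
[1, 5, 2, 41]
[1, 5, 2, 41]
[1, 5, 2, 41]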